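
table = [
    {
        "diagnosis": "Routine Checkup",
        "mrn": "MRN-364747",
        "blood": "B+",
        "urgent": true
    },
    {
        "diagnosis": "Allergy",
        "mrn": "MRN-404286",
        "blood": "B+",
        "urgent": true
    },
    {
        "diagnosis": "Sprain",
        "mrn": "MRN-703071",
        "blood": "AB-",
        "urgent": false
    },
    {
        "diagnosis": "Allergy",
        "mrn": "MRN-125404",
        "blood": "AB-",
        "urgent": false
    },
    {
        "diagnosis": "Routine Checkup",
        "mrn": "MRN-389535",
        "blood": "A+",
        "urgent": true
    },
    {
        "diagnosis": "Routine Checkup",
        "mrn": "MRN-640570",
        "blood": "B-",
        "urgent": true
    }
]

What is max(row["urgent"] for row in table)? True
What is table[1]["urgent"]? True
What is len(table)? 6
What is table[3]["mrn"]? "MRN-125404"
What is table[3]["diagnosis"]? "Allergy"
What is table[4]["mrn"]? "MRN-389535"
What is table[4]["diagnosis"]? "Routine Checkup"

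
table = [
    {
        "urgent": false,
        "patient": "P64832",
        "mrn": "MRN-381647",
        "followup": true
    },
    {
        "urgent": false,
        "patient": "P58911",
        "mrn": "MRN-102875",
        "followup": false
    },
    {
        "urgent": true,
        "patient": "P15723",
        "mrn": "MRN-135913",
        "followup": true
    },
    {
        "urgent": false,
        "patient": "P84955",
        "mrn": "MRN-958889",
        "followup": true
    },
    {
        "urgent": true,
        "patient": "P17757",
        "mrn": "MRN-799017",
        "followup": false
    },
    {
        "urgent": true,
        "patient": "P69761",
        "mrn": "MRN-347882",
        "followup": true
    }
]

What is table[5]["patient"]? "P69761"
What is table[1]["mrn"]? "MRN-102875"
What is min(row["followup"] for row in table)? False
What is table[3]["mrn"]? "MRN-958889"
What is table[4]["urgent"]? True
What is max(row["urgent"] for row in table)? True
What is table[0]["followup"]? True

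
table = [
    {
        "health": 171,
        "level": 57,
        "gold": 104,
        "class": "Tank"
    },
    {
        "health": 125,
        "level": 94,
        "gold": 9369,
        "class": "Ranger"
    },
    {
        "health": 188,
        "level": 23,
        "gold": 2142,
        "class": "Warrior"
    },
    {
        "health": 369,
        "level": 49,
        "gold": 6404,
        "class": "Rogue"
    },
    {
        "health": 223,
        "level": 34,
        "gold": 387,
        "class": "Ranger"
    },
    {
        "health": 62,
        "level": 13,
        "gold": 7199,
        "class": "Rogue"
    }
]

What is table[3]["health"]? 369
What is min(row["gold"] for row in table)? 104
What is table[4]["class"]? "Ranger"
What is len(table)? 6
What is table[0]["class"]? "Tank"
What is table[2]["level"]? 23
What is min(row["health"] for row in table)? 62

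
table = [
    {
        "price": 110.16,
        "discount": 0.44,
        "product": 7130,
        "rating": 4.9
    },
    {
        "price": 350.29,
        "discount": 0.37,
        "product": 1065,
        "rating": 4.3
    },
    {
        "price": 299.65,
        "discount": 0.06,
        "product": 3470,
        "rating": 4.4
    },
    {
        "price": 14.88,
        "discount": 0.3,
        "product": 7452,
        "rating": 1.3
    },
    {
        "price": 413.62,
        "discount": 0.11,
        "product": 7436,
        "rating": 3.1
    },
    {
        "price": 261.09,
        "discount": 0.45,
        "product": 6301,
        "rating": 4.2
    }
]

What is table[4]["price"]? 413.62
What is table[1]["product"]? 1065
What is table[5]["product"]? 6301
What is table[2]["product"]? 3470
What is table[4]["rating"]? 3.1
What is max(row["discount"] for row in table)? 0.45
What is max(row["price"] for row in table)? 413.62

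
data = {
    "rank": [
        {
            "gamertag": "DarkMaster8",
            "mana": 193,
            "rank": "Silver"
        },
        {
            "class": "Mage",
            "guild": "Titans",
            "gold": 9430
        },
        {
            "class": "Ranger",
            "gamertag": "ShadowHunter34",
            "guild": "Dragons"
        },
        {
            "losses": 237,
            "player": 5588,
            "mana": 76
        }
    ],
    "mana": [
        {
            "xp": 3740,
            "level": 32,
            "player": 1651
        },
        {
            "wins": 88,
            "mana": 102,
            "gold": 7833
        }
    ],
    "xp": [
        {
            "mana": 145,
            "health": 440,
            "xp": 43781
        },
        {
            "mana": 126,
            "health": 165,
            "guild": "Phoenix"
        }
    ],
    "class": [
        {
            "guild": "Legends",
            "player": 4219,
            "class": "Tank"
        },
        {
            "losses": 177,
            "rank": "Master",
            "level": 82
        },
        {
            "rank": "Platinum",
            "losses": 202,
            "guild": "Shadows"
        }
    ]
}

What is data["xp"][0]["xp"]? 43781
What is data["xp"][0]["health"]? 440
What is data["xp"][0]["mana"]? 145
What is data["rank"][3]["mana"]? 76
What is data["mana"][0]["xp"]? 3740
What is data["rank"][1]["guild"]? "Titans"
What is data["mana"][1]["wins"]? 88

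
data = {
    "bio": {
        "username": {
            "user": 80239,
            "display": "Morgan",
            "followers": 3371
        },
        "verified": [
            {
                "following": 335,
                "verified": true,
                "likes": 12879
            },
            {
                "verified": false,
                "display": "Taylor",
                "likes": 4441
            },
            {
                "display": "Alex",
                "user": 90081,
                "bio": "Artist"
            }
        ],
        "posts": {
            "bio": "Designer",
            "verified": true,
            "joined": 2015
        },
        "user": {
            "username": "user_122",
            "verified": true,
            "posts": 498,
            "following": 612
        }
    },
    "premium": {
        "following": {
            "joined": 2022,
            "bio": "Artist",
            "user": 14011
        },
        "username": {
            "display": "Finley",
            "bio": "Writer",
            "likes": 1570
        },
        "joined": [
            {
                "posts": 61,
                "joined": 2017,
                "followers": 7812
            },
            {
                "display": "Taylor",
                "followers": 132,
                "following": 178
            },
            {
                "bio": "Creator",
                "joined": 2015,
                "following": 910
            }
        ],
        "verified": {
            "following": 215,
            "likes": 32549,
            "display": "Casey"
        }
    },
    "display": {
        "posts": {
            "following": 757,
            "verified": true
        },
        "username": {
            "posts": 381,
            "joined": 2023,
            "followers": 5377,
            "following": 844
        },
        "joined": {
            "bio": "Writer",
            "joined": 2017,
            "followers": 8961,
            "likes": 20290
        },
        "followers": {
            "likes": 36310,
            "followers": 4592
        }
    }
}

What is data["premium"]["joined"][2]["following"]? 910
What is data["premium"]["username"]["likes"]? 1570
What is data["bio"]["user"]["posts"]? 498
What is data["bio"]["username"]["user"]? 80239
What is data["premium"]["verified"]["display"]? "Casey"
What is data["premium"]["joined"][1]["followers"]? 132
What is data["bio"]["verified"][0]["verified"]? True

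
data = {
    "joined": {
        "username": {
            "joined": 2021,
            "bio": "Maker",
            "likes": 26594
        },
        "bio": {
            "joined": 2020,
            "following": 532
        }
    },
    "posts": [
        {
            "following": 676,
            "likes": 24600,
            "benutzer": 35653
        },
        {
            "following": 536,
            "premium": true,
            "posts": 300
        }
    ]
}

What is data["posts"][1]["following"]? 536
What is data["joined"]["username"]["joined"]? 2021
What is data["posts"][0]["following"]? 676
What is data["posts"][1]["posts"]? 300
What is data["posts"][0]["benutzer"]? 35653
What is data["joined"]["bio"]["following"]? 532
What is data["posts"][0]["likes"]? 24600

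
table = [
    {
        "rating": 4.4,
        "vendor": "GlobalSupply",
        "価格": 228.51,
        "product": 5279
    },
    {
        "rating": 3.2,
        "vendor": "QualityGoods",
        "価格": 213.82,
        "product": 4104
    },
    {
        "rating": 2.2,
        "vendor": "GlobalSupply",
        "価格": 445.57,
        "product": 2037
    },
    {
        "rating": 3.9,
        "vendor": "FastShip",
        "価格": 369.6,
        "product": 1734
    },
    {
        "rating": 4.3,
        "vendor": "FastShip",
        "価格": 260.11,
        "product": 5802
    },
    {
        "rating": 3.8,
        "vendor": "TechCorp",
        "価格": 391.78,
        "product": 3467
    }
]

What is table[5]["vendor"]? "TechCorp"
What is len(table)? 6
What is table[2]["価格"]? 445.57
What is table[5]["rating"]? 3.8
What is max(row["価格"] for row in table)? 445.57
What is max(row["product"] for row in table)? 5802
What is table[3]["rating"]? 3.9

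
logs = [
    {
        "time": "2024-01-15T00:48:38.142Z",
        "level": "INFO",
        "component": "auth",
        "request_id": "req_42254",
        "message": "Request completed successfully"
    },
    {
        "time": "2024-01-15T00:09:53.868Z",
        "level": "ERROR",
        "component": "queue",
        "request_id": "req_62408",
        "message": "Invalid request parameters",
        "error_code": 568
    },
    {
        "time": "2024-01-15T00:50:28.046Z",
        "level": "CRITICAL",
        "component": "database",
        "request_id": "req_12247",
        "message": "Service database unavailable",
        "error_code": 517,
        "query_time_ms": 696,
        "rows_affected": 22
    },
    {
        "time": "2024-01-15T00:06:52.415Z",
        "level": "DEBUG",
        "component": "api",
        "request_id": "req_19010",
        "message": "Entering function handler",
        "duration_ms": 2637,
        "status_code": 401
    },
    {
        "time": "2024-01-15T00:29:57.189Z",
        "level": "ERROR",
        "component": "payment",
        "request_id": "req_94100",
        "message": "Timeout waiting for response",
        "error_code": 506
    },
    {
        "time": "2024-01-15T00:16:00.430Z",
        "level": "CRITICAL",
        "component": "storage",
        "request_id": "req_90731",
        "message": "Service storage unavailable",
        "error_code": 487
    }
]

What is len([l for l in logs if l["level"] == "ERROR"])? 2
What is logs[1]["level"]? "ERROR"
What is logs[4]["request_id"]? "req_94100"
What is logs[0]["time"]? "2024-01-15T00:48:38.142Z"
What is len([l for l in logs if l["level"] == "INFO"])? 1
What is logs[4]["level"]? "ERROR"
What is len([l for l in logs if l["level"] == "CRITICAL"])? 2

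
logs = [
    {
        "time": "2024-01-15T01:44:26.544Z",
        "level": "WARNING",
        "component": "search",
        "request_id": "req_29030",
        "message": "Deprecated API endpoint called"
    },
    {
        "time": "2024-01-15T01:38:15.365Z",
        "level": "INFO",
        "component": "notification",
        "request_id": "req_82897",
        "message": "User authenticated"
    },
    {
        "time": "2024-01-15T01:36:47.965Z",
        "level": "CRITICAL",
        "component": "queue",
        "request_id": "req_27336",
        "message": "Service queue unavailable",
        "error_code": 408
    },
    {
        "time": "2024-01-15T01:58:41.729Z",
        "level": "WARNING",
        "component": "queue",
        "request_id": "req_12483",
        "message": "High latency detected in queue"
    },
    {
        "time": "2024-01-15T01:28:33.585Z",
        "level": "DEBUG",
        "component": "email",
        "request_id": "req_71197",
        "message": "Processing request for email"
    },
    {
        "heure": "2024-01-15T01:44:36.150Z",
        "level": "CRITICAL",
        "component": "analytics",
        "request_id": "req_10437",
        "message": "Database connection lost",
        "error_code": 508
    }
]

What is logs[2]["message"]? "Service queue unavailable"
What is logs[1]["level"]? "INFO"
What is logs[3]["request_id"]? "req_12483"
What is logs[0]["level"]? "WARNING"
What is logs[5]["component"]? "analytics"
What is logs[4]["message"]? "Processing request for email"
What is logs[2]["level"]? "CRITICAL"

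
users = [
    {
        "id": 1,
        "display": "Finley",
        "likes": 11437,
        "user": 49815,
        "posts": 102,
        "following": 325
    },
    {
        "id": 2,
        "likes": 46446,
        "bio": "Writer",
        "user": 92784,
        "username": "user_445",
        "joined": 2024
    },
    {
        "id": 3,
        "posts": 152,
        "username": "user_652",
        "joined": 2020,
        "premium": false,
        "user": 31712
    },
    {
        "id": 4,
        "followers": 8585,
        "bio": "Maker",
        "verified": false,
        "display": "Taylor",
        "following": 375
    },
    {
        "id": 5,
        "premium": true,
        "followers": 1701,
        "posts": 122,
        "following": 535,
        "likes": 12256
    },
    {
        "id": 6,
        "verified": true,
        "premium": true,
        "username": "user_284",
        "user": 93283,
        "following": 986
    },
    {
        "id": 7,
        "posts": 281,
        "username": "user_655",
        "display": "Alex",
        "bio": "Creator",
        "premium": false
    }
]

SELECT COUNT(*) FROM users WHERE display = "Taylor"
1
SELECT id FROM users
[1, 2, 3, 4, 5, 6, 7]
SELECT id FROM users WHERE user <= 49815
[1, 3]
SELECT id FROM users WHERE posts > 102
[3, 5, 7]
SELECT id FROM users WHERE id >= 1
[1, 2, 3, 4, 5, 6, 7]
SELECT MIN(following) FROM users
325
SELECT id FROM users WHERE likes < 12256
[1]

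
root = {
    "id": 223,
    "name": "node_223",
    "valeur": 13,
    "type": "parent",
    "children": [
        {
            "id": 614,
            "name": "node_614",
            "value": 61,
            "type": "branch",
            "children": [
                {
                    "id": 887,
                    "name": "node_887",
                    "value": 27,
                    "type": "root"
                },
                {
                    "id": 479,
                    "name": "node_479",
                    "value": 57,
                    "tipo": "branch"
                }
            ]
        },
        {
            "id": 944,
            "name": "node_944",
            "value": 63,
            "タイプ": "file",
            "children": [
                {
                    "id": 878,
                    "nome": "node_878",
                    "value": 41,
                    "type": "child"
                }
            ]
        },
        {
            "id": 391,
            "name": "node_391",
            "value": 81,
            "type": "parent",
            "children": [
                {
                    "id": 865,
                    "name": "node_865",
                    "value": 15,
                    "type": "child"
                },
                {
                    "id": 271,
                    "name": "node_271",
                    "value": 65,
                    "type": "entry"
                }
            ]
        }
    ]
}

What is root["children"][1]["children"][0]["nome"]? "node_878"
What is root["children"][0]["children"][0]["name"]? "node_887"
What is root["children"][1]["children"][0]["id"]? 878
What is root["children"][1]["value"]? 63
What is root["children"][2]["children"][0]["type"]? "child"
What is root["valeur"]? 13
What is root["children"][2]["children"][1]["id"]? 271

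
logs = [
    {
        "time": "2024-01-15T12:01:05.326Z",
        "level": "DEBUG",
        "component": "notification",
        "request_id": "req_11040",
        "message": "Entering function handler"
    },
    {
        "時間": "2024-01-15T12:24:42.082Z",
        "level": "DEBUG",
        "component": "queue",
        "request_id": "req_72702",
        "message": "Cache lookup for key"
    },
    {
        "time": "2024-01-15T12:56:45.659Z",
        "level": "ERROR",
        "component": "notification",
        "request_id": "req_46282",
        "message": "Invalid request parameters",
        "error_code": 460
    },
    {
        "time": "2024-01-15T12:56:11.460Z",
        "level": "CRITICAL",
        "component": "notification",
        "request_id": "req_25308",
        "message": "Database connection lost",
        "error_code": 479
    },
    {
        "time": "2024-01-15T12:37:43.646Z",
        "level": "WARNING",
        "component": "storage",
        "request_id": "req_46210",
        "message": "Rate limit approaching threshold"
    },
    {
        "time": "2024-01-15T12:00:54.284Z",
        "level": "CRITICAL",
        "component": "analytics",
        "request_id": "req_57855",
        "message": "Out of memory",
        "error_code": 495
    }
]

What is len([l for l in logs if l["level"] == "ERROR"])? 1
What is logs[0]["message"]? "Entering function handler"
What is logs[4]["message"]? "Rate limit approaching threshold"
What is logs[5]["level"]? "CRITICAL"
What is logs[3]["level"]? "CRITICAL"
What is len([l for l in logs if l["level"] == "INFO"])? 0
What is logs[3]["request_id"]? "req_25308"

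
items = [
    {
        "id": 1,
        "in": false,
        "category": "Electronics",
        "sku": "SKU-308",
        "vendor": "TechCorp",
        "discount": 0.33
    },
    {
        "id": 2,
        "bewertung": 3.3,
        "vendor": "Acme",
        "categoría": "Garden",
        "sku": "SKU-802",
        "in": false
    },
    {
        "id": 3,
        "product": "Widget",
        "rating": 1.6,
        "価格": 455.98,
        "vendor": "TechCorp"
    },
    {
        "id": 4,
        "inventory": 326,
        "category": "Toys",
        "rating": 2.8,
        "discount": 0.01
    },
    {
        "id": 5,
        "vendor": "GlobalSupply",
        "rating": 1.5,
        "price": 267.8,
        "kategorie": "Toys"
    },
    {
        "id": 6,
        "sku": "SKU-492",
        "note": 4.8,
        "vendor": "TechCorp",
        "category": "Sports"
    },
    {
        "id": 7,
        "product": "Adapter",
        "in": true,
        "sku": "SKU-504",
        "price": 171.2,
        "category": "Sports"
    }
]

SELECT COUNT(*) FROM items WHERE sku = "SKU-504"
1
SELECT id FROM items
[1, 2, 3, 4, 5, 6, 7]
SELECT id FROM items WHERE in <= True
[1, 2, 7]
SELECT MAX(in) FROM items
True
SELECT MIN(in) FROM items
False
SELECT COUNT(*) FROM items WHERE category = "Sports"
2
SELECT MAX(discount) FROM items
0.33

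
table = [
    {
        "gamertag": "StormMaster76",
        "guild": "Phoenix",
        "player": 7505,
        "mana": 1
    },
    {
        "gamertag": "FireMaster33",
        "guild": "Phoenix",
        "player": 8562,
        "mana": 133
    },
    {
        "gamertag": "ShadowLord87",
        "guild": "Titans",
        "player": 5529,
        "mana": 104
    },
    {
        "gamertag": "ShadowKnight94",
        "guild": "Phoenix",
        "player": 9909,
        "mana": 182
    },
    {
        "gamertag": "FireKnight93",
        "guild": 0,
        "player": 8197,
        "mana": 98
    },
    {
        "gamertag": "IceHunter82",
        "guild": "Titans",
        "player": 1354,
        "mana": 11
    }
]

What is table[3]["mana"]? 182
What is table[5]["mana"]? 11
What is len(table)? 6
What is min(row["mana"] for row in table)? 1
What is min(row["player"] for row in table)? 1354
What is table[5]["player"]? 1354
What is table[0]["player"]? 7505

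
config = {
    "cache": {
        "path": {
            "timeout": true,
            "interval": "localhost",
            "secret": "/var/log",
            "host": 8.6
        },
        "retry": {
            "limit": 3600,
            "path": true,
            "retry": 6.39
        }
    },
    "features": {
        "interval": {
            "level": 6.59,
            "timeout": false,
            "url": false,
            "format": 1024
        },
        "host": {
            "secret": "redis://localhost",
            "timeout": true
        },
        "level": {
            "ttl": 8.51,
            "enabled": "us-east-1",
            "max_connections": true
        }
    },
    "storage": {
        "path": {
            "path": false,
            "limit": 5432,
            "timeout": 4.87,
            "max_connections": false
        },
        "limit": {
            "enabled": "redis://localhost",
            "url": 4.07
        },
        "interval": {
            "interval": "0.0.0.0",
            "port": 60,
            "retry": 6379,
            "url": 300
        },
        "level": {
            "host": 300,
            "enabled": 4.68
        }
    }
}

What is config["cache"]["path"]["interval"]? "localhost"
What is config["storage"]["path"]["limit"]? 5432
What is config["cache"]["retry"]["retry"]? 6.39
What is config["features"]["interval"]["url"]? False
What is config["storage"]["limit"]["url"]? 4.07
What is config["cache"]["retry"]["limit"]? 3600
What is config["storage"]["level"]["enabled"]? 4.68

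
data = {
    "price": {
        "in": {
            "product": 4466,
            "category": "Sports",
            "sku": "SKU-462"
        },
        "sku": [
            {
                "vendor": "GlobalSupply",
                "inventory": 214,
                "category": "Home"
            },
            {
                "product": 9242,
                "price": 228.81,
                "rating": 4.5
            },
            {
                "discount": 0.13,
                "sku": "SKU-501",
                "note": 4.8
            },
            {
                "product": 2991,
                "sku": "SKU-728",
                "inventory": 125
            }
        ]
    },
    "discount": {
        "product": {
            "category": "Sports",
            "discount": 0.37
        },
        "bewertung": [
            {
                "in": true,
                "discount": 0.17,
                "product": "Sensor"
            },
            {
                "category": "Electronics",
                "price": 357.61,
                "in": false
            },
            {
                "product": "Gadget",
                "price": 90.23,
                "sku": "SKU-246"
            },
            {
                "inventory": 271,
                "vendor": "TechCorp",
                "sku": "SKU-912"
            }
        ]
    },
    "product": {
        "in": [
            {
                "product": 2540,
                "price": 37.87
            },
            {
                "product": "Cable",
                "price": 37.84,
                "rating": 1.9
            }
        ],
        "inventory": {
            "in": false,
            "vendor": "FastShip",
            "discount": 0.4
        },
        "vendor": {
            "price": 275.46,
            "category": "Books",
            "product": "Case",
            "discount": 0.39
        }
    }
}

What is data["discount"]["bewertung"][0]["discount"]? 0.17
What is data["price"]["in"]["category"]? "Sports"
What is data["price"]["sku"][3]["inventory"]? 125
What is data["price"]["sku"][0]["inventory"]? 214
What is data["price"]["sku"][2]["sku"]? "SKU-501"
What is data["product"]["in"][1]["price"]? 37.84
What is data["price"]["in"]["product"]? 4466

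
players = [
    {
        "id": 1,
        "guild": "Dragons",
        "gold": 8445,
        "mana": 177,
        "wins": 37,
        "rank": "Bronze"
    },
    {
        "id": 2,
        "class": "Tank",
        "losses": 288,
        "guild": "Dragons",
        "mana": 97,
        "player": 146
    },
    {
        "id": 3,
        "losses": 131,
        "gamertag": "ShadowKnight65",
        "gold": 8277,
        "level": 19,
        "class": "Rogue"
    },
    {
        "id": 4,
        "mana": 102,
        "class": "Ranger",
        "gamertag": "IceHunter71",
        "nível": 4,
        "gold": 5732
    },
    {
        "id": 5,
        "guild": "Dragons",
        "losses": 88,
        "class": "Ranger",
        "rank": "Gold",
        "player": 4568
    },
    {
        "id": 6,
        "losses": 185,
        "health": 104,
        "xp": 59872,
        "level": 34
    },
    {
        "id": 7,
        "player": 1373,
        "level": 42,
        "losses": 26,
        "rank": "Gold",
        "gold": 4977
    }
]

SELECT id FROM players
[1, 2, 3, 4, 5, 6, 7]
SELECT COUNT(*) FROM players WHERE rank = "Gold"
2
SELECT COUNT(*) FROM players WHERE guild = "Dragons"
3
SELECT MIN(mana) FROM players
97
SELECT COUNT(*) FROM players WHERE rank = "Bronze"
1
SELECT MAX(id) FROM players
7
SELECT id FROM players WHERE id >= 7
[7]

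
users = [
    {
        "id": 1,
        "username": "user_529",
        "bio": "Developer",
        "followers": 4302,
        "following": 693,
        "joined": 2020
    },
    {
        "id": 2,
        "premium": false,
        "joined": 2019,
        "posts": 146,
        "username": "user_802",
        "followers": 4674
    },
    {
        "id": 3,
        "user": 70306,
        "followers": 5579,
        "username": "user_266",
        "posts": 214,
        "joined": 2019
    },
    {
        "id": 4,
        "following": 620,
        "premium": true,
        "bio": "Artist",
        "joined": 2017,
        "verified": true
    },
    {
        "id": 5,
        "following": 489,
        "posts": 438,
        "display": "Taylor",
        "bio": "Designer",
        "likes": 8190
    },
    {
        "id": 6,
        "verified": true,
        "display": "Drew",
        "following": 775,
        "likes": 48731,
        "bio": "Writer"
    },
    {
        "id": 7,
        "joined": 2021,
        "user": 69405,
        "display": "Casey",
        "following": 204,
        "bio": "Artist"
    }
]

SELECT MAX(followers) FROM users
5579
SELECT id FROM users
[1, 2, 3, 4, 5, 6, 7]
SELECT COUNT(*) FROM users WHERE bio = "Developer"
1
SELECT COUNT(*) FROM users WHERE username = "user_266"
1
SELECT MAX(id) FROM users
7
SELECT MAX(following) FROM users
775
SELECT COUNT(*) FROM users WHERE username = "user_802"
1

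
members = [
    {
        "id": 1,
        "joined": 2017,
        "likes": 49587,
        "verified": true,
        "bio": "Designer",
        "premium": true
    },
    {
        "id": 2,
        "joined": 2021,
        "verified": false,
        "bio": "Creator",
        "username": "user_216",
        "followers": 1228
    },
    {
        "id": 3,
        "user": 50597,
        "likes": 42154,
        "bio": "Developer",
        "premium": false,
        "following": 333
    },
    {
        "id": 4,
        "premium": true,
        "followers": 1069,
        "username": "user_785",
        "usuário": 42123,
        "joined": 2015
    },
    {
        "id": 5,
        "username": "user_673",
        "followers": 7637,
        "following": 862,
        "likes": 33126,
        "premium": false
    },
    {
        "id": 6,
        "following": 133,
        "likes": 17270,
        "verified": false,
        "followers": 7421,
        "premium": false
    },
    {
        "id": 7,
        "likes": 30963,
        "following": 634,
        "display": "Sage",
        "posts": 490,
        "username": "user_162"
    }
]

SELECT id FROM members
[1, 2, 3, 4, 5, 6, 7]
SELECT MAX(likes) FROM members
49587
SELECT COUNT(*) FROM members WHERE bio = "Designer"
1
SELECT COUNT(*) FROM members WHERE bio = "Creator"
1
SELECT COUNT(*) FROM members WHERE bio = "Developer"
1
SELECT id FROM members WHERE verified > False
[1]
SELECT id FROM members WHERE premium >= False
[1, 3, 4, 5, 6]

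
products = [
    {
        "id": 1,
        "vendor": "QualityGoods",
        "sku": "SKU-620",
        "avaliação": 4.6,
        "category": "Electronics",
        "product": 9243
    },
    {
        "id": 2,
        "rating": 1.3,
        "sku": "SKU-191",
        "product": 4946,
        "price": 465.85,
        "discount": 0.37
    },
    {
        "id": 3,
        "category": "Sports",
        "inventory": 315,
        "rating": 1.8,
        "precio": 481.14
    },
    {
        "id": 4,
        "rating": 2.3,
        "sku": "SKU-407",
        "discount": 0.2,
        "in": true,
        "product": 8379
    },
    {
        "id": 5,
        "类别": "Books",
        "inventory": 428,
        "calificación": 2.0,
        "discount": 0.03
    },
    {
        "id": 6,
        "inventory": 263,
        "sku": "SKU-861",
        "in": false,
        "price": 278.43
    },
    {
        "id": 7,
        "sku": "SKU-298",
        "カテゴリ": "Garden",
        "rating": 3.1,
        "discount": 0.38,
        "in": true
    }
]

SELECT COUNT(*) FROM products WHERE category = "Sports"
1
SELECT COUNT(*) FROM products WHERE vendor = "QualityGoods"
1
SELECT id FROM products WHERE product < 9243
[2, 4]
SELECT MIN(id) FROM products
1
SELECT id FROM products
[1, 2, 3, 4, 5, 6, 7]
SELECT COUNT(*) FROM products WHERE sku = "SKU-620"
1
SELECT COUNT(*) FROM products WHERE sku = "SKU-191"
1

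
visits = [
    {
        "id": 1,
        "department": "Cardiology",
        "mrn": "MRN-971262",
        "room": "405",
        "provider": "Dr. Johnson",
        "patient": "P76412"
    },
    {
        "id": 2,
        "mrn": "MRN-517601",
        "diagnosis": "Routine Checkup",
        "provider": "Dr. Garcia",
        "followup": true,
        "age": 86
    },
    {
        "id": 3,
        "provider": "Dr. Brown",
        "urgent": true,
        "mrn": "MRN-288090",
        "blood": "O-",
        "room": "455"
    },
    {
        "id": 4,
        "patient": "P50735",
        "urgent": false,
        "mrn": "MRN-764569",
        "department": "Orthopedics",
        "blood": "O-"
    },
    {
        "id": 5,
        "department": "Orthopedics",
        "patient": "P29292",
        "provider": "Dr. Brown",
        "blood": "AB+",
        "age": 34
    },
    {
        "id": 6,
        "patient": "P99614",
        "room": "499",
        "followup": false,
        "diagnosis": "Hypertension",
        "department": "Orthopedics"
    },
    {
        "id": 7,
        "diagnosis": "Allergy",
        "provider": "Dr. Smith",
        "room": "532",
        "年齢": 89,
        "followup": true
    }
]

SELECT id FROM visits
[1, 2, 3, 4, 5, 6, 7]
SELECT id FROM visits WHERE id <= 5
[1, 2, 3, 4, 5]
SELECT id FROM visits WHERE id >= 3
[3, 4, 5, 6, 7]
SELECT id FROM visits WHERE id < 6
[1, 2, 3, 4, 5]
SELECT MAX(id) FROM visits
7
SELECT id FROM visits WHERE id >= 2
[2, 3, 4, 5, 6, 7]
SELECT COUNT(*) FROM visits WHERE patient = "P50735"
1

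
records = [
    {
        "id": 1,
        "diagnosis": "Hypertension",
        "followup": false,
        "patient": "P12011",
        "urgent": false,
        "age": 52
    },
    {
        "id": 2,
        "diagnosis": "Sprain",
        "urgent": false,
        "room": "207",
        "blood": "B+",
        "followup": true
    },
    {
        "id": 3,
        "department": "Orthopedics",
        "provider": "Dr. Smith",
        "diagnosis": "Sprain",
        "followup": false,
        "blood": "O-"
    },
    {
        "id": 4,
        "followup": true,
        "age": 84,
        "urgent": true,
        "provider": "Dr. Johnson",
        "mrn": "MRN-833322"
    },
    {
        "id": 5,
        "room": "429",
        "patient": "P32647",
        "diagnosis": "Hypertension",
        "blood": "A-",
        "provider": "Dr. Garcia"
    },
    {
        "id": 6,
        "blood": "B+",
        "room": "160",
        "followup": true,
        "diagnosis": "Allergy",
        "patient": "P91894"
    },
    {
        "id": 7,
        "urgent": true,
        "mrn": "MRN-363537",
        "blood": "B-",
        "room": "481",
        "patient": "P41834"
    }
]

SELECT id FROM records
[1, 2, 3, 4, 5, 6, 7]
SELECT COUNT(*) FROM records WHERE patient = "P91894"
1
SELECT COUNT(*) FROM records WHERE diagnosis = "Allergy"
1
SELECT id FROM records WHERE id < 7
[1, 2, 3, 4, 5, 6]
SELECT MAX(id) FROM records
7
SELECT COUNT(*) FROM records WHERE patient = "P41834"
1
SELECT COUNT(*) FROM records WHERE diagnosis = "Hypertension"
2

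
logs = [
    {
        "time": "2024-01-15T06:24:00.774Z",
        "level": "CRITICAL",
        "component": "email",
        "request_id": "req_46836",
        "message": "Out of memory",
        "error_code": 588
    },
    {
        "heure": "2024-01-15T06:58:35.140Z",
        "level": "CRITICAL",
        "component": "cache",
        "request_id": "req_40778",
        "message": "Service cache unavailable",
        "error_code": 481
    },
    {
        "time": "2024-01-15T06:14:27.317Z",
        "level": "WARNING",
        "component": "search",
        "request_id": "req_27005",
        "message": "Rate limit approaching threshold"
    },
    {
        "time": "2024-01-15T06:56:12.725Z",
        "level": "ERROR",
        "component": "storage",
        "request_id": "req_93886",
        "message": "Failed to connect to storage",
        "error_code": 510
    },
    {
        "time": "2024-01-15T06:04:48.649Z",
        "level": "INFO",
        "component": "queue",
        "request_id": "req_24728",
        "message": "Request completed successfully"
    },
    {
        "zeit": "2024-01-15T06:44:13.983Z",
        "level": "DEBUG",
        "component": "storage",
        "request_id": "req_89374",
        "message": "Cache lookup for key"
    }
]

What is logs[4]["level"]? "INFO"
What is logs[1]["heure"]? "2024-01-15T06:58:35.140Z"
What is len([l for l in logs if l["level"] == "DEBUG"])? 1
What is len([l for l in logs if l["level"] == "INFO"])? 1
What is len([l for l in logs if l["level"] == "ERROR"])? 1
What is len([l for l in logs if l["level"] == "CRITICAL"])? 2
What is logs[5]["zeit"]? "2024-01-15T06:44:13.983Z"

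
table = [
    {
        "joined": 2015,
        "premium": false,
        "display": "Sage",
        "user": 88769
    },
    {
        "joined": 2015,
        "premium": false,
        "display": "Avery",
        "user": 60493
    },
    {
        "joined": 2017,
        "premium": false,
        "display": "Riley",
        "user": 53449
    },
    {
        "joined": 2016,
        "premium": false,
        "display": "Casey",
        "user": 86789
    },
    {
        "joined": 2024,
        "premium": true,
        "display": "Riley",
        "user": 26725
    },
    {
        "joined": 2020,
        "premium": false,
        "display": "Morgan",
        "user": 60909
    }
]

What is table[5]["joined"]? 2020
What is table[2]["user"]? 53449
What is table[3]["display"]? "Casey"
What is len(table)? 6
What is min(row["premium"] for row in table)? False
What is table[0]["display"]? "Sage"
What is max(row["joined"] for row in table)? 2024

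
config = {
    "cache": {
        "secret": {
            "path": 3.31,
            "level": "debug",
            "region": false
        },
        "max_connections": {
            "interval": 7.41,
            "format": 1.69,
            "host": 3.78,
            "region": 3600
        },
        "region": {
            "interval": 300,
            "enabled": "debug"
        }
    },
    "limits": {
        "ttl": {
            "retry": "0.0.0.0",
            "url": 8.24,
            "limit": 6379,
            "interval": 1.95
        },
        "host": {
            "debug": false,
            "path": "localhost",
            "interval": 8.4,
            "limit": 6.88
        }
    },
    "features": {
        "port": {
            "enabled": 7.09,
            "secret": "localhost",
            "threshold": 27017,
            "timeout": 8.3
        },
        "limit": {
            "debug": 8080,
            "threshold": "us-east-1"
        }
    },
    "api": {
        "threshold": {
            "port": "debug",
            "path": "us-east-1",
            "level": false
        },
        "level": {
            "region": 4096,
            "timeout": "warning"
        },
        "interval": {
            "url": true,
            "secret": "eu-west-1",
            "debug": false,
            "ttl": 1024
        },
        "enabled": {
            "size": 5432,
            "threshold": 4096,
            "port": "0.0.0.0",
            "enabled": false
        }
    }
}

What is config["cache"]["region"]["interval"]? 300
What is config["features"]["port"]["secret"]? "localhost"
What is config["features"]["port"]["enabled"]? 7.09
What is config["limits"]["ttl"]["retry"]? "0.0.0.0"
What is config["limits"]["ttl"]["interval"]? 1.95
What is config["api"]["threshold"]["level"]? False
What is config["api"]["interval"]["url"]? True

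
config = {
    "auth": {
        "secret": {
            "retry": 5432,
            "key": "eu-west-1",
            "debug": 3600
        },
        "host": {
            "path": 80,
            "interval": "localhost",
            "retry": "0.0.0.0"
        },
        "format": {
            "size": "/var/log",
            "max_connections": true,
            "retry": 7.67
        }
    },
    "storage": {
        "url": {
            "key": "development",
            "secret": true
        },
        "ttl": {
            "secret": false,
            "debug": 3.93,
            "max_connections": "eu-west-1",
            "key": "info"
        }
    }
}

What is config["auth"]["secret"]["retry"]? 5432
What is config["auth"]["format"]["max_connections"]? True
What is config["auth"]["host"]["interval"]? "localhost"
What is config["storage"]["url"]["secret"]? True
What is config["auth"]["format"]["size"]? "/var/log"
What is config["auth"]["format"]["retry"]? 7.67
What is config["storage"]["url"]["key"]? "development"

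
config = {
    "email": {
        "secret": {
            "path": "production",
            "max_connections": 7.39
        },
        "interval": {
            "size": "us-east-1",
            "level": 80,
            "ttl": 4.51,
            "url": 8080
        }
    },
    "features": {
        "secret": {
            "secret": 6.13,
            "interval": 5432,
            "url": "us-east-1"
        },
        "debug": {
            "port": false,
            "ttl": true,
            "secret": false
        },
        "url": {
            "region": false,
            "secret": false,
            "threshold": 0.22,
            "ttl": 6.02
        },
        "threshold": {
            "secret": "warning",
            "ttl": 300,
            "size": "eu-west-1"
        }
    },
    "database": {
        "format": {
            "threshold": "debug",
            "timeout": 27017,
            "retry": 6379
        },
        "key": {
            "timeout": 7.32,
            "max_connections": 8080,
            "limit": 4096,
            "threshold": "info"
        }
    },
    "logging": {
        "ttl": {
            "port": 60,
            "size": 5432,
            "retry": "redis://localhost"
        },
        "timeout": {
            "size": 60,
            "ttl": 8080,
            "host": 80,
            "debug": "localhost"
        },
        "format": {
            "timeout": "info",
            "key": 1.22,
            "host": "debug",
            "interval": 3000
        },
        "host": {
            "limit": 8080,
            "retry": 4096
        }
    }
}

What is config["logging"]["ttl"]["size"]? 5432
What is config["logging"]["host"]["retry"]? 4096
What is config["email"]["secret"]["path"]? "production"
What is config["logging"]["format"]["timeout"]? "info"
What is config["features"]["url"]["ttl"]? 6.02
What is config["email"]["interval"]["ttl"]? 4.51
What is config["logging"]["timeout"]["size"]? 60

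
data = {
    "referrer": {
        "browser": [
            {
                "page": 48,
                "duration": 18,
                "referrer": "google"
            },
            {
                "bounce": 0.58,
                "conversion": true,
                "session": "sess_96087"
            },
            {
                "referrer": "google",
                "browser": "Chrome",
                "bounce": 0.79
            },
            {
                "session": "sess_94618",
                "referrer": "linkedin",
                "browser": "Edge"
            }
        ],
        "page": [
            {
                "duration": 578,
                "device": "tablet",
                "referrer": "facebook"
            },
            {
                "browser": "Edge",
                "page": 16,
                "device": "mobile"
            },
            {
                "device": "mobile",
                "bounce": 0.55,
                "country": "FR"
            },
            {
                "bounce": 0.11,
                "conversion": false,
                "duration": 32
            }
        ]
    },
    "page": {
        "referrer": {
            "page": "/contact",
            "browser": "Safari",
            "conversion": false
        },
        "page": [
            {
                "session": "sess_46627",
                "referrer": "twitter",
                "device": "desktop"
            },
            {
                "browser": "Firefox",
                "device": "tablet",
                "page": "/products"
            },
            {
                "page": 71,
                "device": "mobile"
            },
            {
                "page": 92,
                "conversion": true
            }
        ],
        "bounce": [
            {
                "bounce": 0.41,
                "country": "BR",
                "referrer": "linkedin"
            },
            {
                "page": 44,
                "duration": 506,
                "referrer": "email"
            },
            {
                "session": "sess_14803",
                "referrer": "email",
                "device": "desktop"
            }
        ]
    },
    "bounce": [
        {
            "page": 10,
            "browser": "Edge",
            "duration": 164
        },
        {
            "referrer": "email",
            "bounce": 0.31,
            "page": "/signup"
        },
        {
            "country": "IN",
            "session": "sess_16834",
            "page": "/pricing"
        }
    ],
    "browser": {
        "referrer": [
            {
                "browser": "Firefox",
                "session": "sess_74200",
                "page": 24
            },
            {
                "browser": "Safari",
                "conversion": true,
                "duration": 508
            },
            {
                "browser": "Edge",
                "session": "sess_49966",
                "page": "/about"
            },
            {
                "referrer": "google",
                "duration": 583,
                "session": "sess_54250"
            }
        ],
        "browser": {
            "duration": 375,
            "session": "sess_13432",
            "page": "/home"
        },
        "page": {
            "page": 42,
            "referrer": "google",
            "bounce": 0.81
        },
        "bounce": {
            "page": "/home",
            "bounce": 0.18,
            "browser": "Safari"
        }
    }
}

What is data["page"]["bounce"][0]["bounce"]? 0.41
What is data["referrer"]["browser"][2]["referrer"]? "google"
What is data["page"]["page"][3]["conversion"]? True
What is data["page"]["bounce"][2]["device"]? "desktop"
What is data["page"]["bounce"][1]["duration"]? 506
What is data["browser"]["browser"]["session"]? "sess_13432"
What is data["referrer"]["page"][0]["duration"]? 578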